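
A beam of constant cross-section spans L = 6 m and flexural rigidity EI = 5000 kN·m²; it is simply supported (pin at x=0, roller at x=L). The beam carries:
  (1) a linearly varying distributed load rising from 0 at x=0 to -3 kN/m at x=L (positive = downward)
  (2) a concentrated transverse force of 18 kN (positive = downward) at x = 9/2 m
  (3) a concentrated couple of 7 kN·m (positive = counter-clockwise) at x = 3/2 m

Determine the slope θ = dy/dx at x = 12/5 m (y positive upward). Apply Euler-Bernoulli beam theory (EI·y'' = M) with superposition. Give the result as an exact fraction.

θ(12/5) = -3643/3125000 rad

Load 1 — triangular load w₀=-3 kN/m (0→w₀ over full span):
  θ_1 = -w₀(7L⁴-30L²x²+15x⁴)/(360LEI) = -(-3)·(7·6⁴-30·6²·(12/5)²+15·(12/5)⁴)/(360·6·5000) = 2907/3125000 rad
Load 2 — point force P=18 kN at a=9/2 m (b=L-a=3/2):
  θ_2 = -Pb(L²-b²-3x²)/(6LEI)  [x≤a] = -18·(3/2)·(6²-(3/2)²-3·(12/5)²)/(6·6·5000) = -4941/2000000 rad
Load 3 — applied couple M₀=7 kN·m at a=3/2 m (b=L-a=9/2):
  θ_3 = (M₀x²/(2L)-M₀(x-a)+C₁)/EI  [x>a] with C₁=M₀(3b²-L²)/(6L)=77/16 = (7·(12/5)²/(2·6)-7·((12/5)-(3/2))+(77/16))/5000 = 749/2000000 rad
Superposition: θ = Σ θ_i = -3643/3125000 rad ≈ -0.001166 rad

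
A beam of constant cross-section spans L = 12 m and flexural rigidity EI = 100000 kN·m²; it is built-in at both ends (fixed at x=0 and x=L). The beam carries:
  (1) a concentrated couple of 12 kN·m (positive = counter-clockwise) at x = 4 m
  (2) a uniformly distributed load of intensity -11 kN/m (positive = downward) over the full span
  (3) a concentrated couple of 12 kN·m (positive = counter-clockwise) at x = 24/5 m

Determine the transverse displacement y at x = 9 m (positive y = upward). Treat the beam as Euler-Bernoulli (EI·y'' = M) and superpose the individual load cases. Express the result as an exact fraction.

Load 1 — applied couple M₀=12 kN·m at a=4 m (b=L-a=8):
  y_1 = (R_Ax³/6 - M_Ax²/2 - M₀(x-a)²/2)/EI  [x>a] with R_A=4/3, M_A=0 = ((4/3)·9³/6 - 0·9²/2 - 12·(9-4)²/2)/100000 = 3/25000 m
Load 2 — uniform load w=-11 kN/m over full span:
  y_2 = -wx²(L-x)²/(24EI) = -(-11)·9²·(12-9)²/(24·100000) = 2673/800000 m
Load 3 — applied couple M₀=12 kN·m at a=24/5 m (b=L-a=36/5):
  y_3 = (R_Ax³/6 - M_Ax²/2 - M₀(x-a)²/2)/EI  [x>a] with R_A=36/25, M_A=36/25 = ((36/25)·9³/6 - (36/25)·9²/2 - 12·(9-(24/5))²/2)/100000 = 27/250000 m
Superposition: y = Σ y_i = 14277/4000000 m ≈ 0.003569 m

y(9) = 14277/4000000 m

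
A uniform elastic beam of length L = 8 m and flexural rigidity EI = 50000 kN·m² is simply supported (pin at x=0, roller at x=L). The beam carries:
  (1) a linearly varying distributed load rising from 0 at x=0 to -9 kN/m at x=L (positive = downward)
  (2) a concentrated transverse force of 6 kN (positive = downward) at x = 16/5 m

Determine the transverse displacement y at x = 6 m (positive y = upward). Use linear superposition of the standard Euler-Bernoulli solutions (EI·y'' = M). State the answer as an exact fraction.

Load 1 — triangular load w₀=-9 kN/m (0→w₀ over full span):
  y_1 = -w₀x(7L⁴-10L²x²+3x⁴)/(360LEI) = -(-9)·6·(7·8⁴-10·8²·6²+3·6⁴)/(360·8·50000) = 357/100000 m
Load 2 — point force P=6 kN at a=16/5 m (b=L-a=24/5):
  y_2 = -Pa(L-x)(2Lx-a²-x²)/(6LEI)  [x>a] = -6·(16/5)·(8-6)·(2·8·6-(16/5)²-6²)/(6·8·50000) = -311/390625 m
Superposition: y = Σ y_i = 34673/12500000 m ≈ 0.002774 m

y(6) = 34673/12500000 m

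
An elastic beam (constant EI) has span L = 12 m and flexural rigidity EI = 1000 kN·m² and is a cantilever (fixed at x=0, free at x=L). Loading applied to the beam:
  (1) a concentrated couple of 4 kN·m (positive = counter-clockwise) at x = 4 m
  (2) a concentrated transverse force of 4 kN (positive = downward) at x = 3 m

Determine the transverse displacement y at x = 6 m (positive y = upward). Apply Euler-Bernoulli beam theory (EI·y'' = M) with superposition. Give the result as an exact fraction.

y(6) = -13/500 m

Load 1 — applied couple M₀=4 kN·m at a=4 m (b=L-a=8):
  y_1 = M₀a(2x-a)/(2EI)  [x>a] = 4·4·(2·6-4)/(2·1000) = 8/125 m
Load 2 — point force P=4 kN at a=3 m (b=L-a=9):
  y_2 = -Pa²(3x-a)/(6EI)  [x>a] = -4·3²·(3·6-3)/(6·1000) = -9/100 m
Superposition: y = Σ y_i = -13/500 m ≈ -0.026000 m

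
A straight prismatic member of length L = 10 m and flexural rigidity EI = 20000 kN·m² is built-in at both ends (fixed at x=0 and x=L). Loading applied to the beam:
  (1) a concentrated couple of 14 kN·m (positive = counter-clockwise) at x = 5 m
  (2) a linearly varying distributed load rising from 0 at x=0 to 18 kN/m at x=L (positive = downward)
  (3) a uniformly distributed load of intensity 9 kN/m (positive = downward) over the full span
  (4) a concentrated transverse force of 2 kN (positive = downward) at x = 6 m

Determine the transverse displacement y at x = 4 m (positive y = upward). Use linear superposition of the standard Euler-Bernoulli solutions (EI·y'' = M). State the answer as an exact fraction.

Load 1 — applied couple M₀=14 kN·m at a=5 m (b=L-a=5):
  y_1 = (R_Ax³/6 - M_Ax²/2)/EI  [x≤a] with R_A=21/10, M_A=7/2 = ((21/10)·4³/6 - (7/2)·4²/2)/20000 = -7/25000 m
Load 2 — triangular load w₀=18 kN/m (0→w₀ over full span):
  y_2 = -w₀x²(L-x)²(x+2L)/(120LEI) = -18·4²·(10-4)²·(4+2·10)/(120·10·20000) = -162/15625 m
Load 3 — uniform load w=9 kN/m over full span:
  y_3 = -wx²(L-x)²/(24EI) = -9·4²·(10-4)²/(24·20000) = -27/2500 m
Load 4 — point force P=2 kN at a=6 m (b=L-a=4):
  y_4 = -Pb²x²(3aL-(3a+b)x)/(6L³EI)  [x≤a] = -2·4²·4²·(3·6·10-(3·6+4)·4)/(6·10³·20000) = -92/234375 m
Superposition: y = Σ y_i = -40951/1875000 m ≈ -0.021841 m

y(4) = -40951/1875000 m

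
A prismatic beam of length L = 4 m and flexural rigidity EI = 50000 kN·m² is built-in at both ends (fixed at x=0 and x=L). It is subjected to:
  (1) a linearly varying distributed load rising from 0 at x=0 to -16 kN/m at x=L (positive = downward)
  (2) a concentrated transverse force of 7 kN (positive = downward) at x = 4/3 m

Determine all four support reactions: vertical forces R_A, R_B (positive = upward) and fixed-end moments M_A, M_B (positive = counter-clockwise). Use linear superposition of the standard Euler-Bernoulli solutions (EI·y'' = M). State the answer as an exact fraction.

R_A = -596/135 kN, M_A = -592/135 kN·m, R_B = -2779/135 kN, M_B = 1448/135 kN·m

Load 1 — triangular load w₀=-16 kN/m (0→w₀ over full span):
  R_A = 3w₀L/20 = 3·(-16)·4/20 = -48/5 kN
  M_A = w₀L²/30 = (-16)·4²/30 = -128/15 kN·m
  R_B = 7w₀L/20 = 7·(-16)·4/20 = -112/5 kN
  M_B = -w₀L²/20 = -(-16)·4²/20 = 64/5 kN·m
Load 2 — point force P=7 kN at a=4/3 m (b=L-a=8/3):
  R_A = Pb²(3a+b)/L³ = 7·(8/3)²·(3·(4/3)+(8/3))/4³ = 140/27 kN
  M_A = Pab²/L² = 7·(4/3)·(8/3)²/4² = 112/27 kN·m
  R_B = Pa²(a+3b)/L³ = 7·(4/3)²·((4/3)+3·(8/3))/4³ = 49/27 kN
  M_B = -Pa²b/L² = -7·(4/3)²·(8/3)/4² = -56/27 kN·m
Superposition: R_A = -596/135 kN, M_A = -592/135 kN·m, R_B = -2779/135 kN, M_B = 1448/135 kN·m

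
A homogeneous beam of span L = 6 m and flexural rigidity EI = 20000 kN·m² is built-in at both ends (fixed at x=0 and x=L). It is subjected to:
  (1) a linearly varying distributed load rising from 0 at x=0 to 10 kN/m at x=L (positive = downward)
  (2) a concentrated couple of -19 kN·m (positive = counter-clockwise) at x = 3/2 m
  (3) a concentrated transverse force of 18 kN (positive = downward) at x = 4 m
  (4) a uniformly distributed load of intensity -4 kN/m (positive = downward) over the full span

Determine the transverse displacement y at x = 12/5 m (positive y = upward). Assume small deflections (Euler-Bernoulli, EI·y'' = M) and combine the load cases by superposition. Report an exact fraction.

Load 1 — triangular load w₀=10 kN/m (0→w₀ over full span):
  y_1 = -w₀x²(L-x)²(x+2L)/(120LEI) = -10·(12/5)²·(6-(12/5))²·((12/5)+2·6)/(120·6·20000) = -1458/1953125 m
Load 2 — applied couple M₀=-19 kN·m at a=3/2 m (b=L-a=9/2):
  y_2 = (R_Ax³/6 - M_Ax²/2 - M₀(x-a)²/2)/EI  [x>a] with R_A=-57/16, M_A=57/16 = ((-57/16)·(12/5)³/6 - (57/16)·(12/5)²/2 - (-19)·((12/5)-(3/2))²/2)/20000 = -10773/20000000 m
Load 3 — point force P=18 kN at a=4 m (b=L-a=2):
  y_3 = -Pb²x²(3aL-(3a+b)x)/(6L³EI)  [x≤a] = -18·2²·(12/5)²·(3·4·6-(3·4+2)·(12/5))/(6·6³·20000) = -48/78125 m
Load 4 — uniform load w=-4 kN/m over full span:
  y_4 = -wx²(L-x)²/(24EI) = -(-4)·(12/5)²·(6-(12/5))²/(24·20000) = 243/390625 m
Superposition: y = Σ y_i = -638733/500000000 m ≈ -0.001277 m

y(12/5) = -638733/500000000 m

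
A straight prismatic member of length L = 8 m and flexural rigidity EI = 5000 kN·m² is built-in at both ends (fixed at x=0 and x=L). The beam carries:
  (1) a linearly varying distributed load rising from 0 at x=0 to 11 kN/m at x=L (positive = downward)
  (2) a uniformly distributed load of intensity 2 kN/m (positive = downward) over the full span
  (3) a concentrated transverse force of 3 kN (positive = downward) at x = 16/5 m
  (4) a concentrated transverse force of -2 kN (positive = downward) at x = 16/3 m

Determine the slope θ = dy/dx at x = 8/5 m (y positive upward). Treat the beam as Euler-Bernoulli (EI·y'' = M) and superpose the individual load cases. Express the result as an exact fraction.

Load 1 — triangular load w₀=11 kN/m (0→w₀ over full span):
  θ_1 = -w₀(2x(L-x)(L-2x)(x+2L)+x²(L-x)²)/(120LEI) = -11·(2·(8/5)·(8-(8/5))·(8-2·(8/5))·((8/5)+2·8)+(8/5)²·(8-(8/5))²)/(120·8·5000) = -4928/1171875 rad
Load 2 — uniform load w=2 kN/m over full span:
  θ_2 = -wx(L-x)(L-2x)/(12EI) = -2·(8/5)·(8-(8/5))·(8-2·(8/5))/(12·5000) = -128/78125 rad
Load 3 — point force P=3 kN at a=16/5 m (b=L-a=24/5):
  θ_3 = -Pb²x(2aL-(3a+b)x)/(2L³EI)  [x≤a] = -3·(24/5)²·(8/5)·(2·(16/5)·8-(3·(16/5)+(24/5))·(8/5))/(2·8³·5000) = -1188/1953125 rad
Load 4 — point force P=-2 kN at a=16/3 m (b=L-a=8/3):
  θ_4 = -Pb²x(2aL-(3a+b)x)/(2L³EI)  [x≤a] = -(-2)·(8/3)²·(8/5)·(2·(16/3)·8-(3·(16/3)+(8/3))·(8/5))/(2·8³·5000) = 104/421875 rad
Superposition: θ = Σ θ_i = -327236/52734375 rad ≈ -0.006205 rad

θ(8/5) = -327236/52734375 rad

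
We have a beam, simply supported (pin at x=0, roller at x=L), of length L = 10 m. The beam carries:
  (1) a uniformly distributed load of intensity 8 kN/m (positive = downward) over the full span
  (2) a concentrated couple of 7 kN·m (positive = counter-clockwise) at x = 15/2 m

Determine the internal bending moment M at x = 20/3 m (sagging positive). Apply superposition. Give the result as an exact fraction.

M(20/3) = 842/9 kN·m

Load 1 — uniform load w=8 kN/m over full span:
  M_1 = wx(L-x)/2 = 8·(20/3)·(10-(20/3))/2 = 800/9 kN·m
Load 2 — applied couple M₀=7 kN·m at a=15/2 m (b=L-a=5/2):
  M_2 = M₀x/L  [x≤a] = 7·(20/3)/10 = 14/3 kN·m
Superposition: M = Σ M_i = 842/9 kN·m ≈ 93.555556 kN·m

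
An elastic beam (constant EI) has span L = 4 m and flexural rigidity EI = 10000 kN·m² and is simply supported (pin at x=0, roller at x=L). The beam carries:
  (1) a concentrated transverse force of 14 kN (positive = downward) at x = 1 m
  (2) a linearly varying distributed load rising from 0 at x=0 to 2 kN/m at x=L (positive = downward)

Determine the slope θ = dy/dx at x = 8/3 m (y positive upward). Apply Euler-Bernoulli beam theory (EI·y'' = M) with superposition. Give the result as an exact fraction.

θ(8/3) = 33229/48600000 rad

Load 1 — point force P=14 kN at a=1 m (b=L-a=3):
  θ_1 = -Pa(2L²-6Lx+3x²+a²)/(6LEI)  [x>a] = -14·1·(2·4²-6·4·(8/3)+3·(8/3)²+1²)/(6·4·10000) = 203/360000 rad
Load 2 — triangular load w₀=2 kN/m (0→w₀ over full span):
  θ_2 = -w₀(7L⁴-30L²x²+15x⁴)/(360LEI) = -2·(7·4⁴-30·4²·(8/3)²+15·(8/3)⁴)/(360·4·10000) = 91/759375 rad
Superposition: θ = Σ θ_i = 33229/48600000 rad ≈ 0.000684 rad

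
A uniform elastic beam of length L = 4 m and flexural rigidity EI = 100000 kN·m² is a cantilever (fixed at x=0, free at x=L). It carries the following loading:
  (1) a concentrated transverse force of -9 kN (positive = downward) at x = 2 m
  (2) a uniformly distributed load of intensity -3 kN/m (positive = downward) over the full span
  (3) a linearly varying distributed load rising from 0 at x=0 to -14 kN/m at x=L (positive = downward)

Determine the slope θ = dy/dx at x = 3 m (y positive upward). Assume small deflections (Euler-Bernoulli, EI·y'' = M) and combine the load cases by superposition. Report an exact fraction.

Load 1 — point force P=-9 kN at a=2 m (b=L-a=2):
  θ_1 = -Pa²/(2EI)  [x>a] = -(-9)·2²/(2·100000) = 9/50000 rad
Load 2 — uniform load w=-3 kN/m over full span:
  θ_2 = -wx(x²-3Lx+3L²)/(6EI) = -(-3)·3·(3²-3·4·3+3·4²)/(6·100000) = 63/200000 rad
Load 3 — triangular load w₀=-14 kN/m (0→w₀ over full span):
  θ_3 = (w₀Lx²/4-w₀L²x/3-w₀x⁴/(24L))/EI = ((-14)·4·3²/4-(-14)·4²·3/3-(-14)·3⁴/(24·4))/100000 = 1757/1600000 rad
Superposition: θ = Σ θ_i = 2549/1600000 rad ≈ 0.001593 rad

θ(3) = 2549/1600000 rad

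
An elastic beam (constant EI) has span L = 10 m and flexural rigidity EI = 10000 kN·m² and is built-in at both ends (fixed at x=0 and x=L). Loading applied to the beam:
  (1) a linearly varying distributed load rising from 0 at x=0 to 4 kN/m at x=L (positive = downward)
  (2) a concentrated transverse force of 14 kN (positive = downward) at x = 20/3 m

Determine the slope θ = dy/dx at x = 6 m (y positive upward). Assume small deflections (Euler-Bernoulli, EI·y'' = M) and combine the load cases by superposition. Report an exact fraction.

θ(6) = 107/112500 rad

Load 1 — triangular load w₀=4 kN/m (0→w₀ over full span):
  θ_1 = -w₀(2x(L-x)(L-2x)(x+2L)+x²(L-x)²)/(120LEI) = -4·(2·6·(10-6)·(10-2·6)·(6+2·10)+6²·(10-6)²)/(120·10·10000) = 2/3125 rad
Load 2 — point force P=14 kN at a=20/3 m (b=L-a=10/3):
  θ_2 = -Pb²x(2aL-(3a+b)x)/(2L³EI)  [x≤a] = -14·(10/3)²·6·(2·(20/3)·10-(3·(20/3)+(10/3))·6)/(2·10³·10000) = 7/22500 rad
Superposition: θ = Σ θ_i = 107/112500 rad ≈ 0.000951 rad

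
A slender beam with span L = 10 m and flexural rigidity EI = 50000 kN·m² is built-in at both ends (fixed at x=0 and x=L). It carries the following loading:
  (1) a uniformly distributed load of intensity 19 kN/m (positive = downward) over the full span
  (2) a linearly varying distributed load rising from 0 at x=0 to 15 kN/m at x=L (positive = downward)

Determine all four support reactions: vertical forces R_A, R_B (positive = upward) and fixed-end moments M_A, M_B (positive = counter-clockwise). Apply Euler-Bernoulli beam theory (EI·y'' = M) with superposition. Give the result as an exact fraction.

R_A = 235/2 kN, M_A = 625/3 kN·m, R_B = 295/2 kN, M_B = -700/3 kN·m

Load 1 — uniform load w=19 kN/m over full span:
  R_A = wL/2 = 19·10/2 = 95 kN
  M_A = wL²/12 = 19·10²/12 = 475/3 kN·m
  R_B = wL/2 = 19·10/2 = 95 kN
  M_B = -wL²/12 = -19·10²/12 = -475/3 kN·m
Load 2 — triangular load w₀=15 kN/m (0→w₀ over full span):
  R_A = 3w₀L/20 = 3·15·10/20 = 45/2 kN
  M_A = w₀L²/30 = 15·10²/30 = 50 kN·m
  R_B = 7w₀L/20 = 7·15·10/20 = 105/2 kN
  M_B = -w₀L²/20 = -15·10²/20 = -75 kN·m
Superposition: R_A = 235/2 kN, M_A = 625/3 kN·m, R_B = 295/2 kN, M_B = -700/3 kN·m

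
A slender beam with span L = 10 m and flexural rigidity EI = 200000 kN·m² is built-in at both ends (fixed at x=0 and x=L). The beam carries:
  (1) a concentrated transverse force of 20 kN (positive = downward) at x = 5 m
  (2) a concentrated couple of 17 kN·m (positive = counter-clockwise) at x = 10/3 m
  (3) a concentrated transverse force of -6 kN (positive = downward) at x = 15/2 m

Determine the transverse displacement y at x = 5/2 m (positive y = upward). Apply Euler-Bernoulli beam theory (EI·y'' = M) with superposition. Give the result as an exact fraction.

y(5/2) = -3671/18432000 m

Load 1 — point force P=20 kN at a=5 m (b=L-a=5):
  y_1 = -Pb²x²(3aL-(3a+b)x)/(6L³EI)  [x≤a] = -20·5²·(5/2)²·(3·5·10-(3·5+5)·(5/2))/(6·10³·200000) = -1/3840 m
Load 2 — applied couple M₀=17 kN·m at a=10/3 m (b=L-a=20/3):
  y_2 = (R_Ax³/6 - M_Ax²/2)/EI  [x≤a] with R_A=34/15, M_A=0 = ((34/15)·(5/2)³/6 - 0·(5/2)²/2)/200000 = 17/576000 m
Load 3 — point force P=-6 kN at a=15/2 m (b=L-a=5/2):
  y_3 = -Pb²x²(3aL-(3a+b)x)/(6L³EI)  [x≤a] = -(-6)·(5/2)²·(5/2)²·(3·(15/2)·10-(3·(15/2)+(5/2))·(5/2))/(6·10³·200000) = 13/409600 m
Superposition: y = Σ y_i = -3671/18432000 m ≈ -0.000199 m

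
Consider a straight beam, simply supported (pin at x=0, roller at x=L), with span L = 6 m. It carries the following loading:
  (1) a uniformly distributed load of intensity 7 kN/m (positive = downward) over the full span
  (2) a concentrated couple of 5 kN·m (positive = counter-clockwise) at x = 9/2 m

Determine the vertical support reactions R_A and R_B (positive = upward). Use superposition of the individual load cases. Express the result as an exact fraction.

Load 1 — uniform load w=7 kN/m over full span:
  R_A = wL/2 = 7·6/2 = 21 kN
  R_B = wL/2 = 7·6/2 = 21 kN
Load 2 — applied couple M₀=5 kN·m at a=9/2 m (b=L-a=3/2):
  R_A = M₀/L = 5/6 kN
  R_B = -M₀/L = -5/6 kN
Superposition: R_A = 131/6 kN, R_B = 121/6 kN

R_A = 131/6 kN, R_B = 121/6 kN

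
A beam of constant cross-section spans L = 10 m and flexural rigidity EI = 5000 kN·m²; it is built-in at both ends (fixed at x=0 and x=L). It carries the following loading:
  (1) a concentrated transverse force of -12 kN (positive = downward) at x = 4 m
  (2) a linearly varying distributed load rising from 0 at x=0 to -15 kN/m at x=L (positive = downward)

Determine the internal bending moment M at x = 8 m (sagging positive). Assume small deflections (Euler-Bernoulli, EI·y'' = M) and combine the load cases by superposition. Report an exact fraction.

Load 1 — point force P=-12 kN at a=4 m (b=L-a=6):
  M_1 = Pa²(a+3b)(L-x)/L³ - Pa²b/L²  [x>a] = (-12)·4²·(4+3·6)·(10-8)/10³ - (-12)·4²·6/10² = 384/125 kN·m
Load 2 — triangular load w₀=-15 kN/m (0→w₀ over full span):
  M_2 = 3w₀Lx/20 - w₀L²/30 - w₀x³/(6L) = 3·(-15)·10·8/20 - (-15)·10²/30 - (-15)·8³/(6·10) = -2 kN·m
Superposition: M = Σ M_i = 134/125 kN·m ≈ 1.072000 kN·m

M(8) = 134/125 kN·m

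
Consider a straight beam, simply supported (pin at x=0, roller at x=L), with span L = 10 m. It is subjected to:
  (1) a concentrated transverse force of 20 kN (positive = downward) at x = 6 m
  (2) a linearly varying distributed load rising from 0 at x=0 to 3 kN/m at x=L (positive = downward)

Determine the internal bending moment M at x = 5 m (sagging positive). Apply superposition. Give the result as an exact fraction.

Load 1 — point force P=20 kN at a=6 m (b=L-a=4):
  M_1 = Pbx/L  [x≤a] = 20·4·5/10 = 40 kN·m
Load 2 — triangular load w₀=3 kN/m (0→w₀ over full span):
  M_2 = w₀Lx/6 - w₀x³/(6L) = 3·10·5/6 - 3·5³/(6·10) = 75/4 kN·m
Superposition: M = Σ M_i = 235/4 kN·m ≈ 58.750000 kN·m

M(5) = 235/4 kN·m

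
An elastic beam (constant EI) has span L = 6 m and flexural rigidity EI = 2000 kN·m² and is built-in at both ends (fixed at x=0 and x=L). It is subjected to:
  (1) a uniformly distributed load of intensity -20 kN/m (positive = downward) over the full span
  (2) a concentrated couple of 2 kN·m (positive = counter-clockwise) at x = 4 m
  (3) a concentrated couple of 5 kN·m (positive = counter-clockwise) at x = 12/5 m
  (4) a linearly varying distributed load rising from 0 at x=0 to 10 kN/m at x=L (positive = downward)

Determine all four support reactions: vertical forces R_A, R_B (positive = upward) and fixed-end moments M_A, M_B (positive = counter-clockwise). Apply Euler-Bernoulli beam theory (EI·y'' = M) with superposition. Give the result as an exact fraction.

R_A = -2221/45 kN, M_A = -701/15 kN·m, R_B = -1829/45 kN, M_B = 218/5 kN·m

Load 1 — uniform load w=-20 kN/m over full span:
  R_A = wL/2 = (-20)·6/2 = -60 kN
  M_A = wL²/12 = (-20)·6²/12 = -60 kN·m
  R_B = wL/2 = (-20)·6/2 = -60 kN
  M_B = -wL²/12 = -(-20)·6²/12 = 60 kN·m
Load 2 — applied couple M₀=2 kN·m at a=4 m (b=L-a=2):
  R_A = 6M₀ab/L³ = 6·2·4·2/6³ = 4/9 kN
  M_A = M₀b(2a-b)/L² = 2·2·(2·4-2)/6² = 2/3 kN·m
  R_B = -6M₀ab/L³ = -6·2·4·2/6³ = -4/9 kN
  M_B = M₀a(2b-a)/L² = 2·4·(2·2-4)/6² = 0 kN·m
Load 3 — applied couple M₀=5 kN·m at a=12/5 m (b=L-a=18/5):
  R_A = 6M₀ab/L³ = 6·5·(12/5)·(18/5)/6³ = 6/5 kN
  M_A = M₀b(2a-b)/L² = 5·(18/5)·(2·(12/5)-(18/5))/6² = 3/5 kN·m
  R_B = -6M₀ab/L³ = -6·5·(12/5)·(18/5)/6³ = -6/5 kN
  M_B = M₀a(2b-a)/L² = 5·(12/5)·(2·(18/5)-(12/5))/6² = 8/5 kN·m
Load 4 — triangular load w₀=10 kN/m (0→w₀ over full span):
  R_A = 3w₀L/20 = 3·10·6/20 = 9 kN
  M_A = w₀L²/30 = 10·6²/30 = 12 kN·m
  R_B = 7w₀L/20 = 7·10·6/20 = 21 kN
  M_B = -w₀L²/20 = -10·6²/20 = -18 kN·m
Superposition: R_A = -2221/45 kN, M_A = -701/15 kN·m, R_B = -1829/45 kN, M_B = 218/5 kN·m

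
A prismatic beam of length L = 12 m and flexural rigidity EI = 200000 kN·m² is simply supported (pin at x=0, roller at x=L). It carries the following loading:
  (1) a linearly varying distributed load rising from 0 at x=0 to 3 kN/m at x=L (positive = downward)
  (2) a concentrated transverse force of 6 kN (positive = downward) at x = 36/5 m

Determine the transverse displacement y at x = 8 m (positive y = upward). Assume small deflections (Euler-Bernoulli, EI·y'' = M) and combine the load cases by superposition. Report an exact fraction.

Load 1 — triangular load w₀=3 kN/m (0→w₀ over full span):
  y_1 = -w₀x(7L⁴-10L²x²+3x⁴)/(360LEI) = -3·8·(7·12⁴-10·12²·8²+3·8⁴)/(360·12·200000) = -17/9375 m
Load 2 — point force P=6 kN at a=36/5 m (b=L-a=24/5):
  y_2 = -Pa(L-x)(2Lx-a²-x²)/(6LEI)  [x>a] = -6·(36/5)·(12-8)·(2·12·8-(36/5)²-8²)/(6·12·200000) = -357/390625 m
Superposition: y = Σ y_i = -3196/1171875 m ≈ -0.002727 m

y(8) = -3196/1171875 m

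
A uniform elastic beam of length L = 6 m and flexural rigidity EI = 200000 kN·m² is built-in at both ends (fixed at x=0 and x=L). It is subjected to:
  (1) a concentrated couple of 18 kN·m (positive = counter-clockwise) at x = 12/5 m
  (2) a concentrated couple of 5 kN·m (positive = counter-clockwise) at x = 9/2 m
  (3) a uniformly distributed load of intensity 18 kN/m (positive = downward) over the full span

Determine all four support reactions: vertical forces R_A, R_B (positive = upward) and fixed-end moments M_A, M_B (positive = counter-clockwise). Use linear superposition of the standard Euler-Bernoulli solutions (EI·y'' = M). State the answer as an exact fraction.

Load 1 — applied couple M₀=18 kN·m at a=12/5 m (b=L-a=18/5):
  R_A = 6M₀ab/L³ = 6·18·(12/5)·(18/5)/6³ = 108/25 kN
  M_A = M₀b(2a-b)/L² = 18·(18/5)·(2·(12/5)-(18/5))/6² = 54/25 kN·m
  R_B = -6M₀ab/L³ = -6·18·(12/5)·(18/5)/6³ = -108/25 kN
  M_B = M₀a(2b-a)/L² = 18·(12/5)·(2·(18/5)-(12/5))/6² = 144/25 kN·m
Load 2 — applied couple M₀=5 kN·m at a=9/2 m (b=L-a=3/2):
  R_A = 6M₀ab/L³ = 6·5·(9/2)·(3/2)/6³ = 15/16 kN
  M_A = M₀b(2a-b)/L² = 5·(3/2)·(2·(9/2)-(3/2))/6² = 25/16 kN·m
  R_B = -6M₀ab/L³ = -6·5·(9/2)·(3/2)/6³ = -15/16 kN
  M_B = M₀a(2b-a)/L² = 5·(9/2)·(2·(3/2)-(9/2))/6² = -15/16 kN·m
Load 3 — uniform load w=18 kN/m over full span:
  R_A = wL/2 = 18·6/2 = 54 kN
  M_A = wL²/12 = 18·6²/12 = 54 kN·m
  R_B = wL/2 = 18·6/2 = 54 kN
  M_B = -wL²/12 = -18·6²/12 = -54 kN·m
Superposition: R_A = 23703/400 kN, M_A = 23089/400 kN·m, R_B = 19497/400 kN, M_B = -19671/400 kN·m

R_A = 23703/400 kN, M_A = 23089/400 kN·m, R_B = 19497/400 kN, M_B = -19671/400 kN·m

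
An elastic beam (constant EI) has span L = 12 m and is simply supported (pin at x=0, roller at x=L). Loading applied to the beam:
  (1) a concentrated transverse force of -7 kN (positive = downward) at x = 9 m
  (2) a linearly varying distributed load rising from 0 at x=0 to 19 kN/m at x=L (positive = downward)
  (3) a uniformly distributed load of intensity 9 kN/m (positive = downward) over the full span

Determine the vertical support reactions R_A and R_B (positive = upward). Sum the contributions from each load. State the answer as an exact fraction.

R_A = 361/4 kN, R_B = 499/4 kN

Load 1 — point force P=-7 kN at a=9 m (b=L-a=3):
  R_A = Pb/L = (-7)·3/12 = -7/4 kN
  R_B = Pa/L = (-7)·9/12 = -21/4 kN
Load 2 — triangular load w₀=19 kN/m (0→w₀ over full span):
  R_A = w₀L/6 = 19·12/6 = 38 kN
  R_B = w₀L/3 = 19·12/3 = 76 kN
Load 3 — uniform load w=9 kN/m over full span:
  R_A = wL/2 = 9·12/2 = 54 kN
  R_B = wL/2 = 9·12/2 = 54 kN
Superposition: R_A = 361/4 kN, R_B = 499/4 kN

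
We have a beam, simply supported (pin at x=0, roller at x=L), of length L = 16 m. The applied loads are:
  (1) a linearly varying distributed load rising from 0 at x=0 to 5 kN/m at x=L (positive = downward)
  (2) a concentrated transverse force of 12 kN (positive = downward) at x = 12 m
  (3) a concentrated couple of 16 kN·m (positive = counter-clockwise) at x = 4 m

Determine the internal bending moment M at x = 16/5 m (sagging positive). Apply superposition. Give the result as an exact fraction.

Load 1 — triangular load w₀=5 kN/m (0→w₀ over full span):
  M_1 = w₀Lx/6 - w₀x³/(6L) = 5·16·(16/5)/6 - 5·(16/5)³/(6·16) = 1024/25 kN·m
Load 2 — point force P=12 kN at a=12 m (b=L-a=4):
  M_2 = Pbx/L  [x≤a] = 12·4·(16/5)/16 = 48/5 kN·m
Load 3 — applied couple M₀=16 kN·m at a=4 m (b=L-a=12):
  M_3 = M₀x/L  [x≤a] = 16·(16/5)/16 = 16/5 kN·m
Superposition: M = Σ M_i = 1344/25 kN·m ≈ 53.760000 kN·m

M(16/5) = 1344/25 kN·m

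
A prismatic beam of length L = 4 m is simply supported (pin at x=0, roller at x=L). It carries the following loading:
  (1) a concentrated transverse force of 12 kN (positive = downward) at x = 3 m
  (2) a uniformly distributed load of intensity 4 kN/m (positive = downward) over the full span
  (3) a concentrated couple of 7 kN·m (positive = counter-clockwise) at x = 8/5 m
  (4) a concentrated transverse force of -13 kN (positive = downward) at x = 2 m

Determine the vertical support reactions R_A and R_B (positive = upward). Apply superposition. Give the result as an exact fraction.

Load 1 — point force P=12 kN at a=3 m (b=L-a=1):
  R_A = Pb/L = 12·1/4 = 3 kN
  R_B = Pa/L = 12·3/4 = 9 kN
Load 2 — uniform load w=4 kN/m over full span:
  R_A = wL/2 = 4·4/2 = 8 kN
  R_B = wL/2 = 4·4/2 = 8 kN
Load 3 — applied couple M₀=7 kN·m at a=8/5 m (b=L-a=12/5):
  R_A = M₀/L = 7/4 kN
  R_B = -M₀/L = -7/4 kN
Load 4 — point force P=-13 kN at a=2 m (b=L-a=2):
  R_A = Pb/L = (-13)·2/4 = -13/2 kN
  R_B = Pa/L = (-13)·2/4 = -13/2 kN
Superposition: R_A = 25/4 kN, R_B = 35/4 kN

R_A = 25/4 kN, R_B = 35/4 kN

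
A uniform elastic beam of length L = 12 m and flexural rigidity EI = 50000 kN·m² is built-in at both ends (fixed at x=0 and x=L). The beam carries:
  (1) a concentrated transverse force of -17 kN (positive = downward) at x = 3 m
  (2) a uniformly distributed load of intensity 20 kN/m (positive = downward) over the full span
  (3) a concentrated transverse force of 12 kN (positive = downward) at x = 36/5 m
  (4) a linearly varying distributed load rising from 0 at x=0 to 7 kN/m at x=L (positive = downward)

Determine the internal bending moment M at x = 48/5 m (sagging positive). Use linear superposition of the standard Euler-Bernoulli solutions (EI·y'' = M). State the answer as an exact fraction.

Load 1 — point force P=-17 kN at a=3 m (b=L-a=9):
  M_1 = Pa²(a+3b)(L-x)/L³ - Pa²b/L²  [x>a] = (-17)·3²·(3+3·9)·(12-(48/5))/12³ - (-17)·3²·9/12² = 51/16 kN·m
Load 2 — uniform load w=20 kN/m over full span:
  M_2 = wLx/2 - wL²/12 - wx²/2 = 20·12·(48/5)/2 - 20·12²/12 - 20·(48/5)²/2 = -48/5 kN·m
Load 3 — point force P=12 kN at a=36/5 m (b=L-a=24/5):
  M_3 = Pa²(a+3b)(L-x)/L³ - Pa²b/L²  [x>a] = 12·(36/5)²·((36/5)+3·(24/5))·(12-(48/5))/12³ - 12·(36/5)²·(24/5)/12² = -1296/625 kN·m
Load 4 — triangular load w₀=7 kN/m (0→w₀ over full span):
  M_4 = 3w₀Lx/20 - w₀L²/30 - w₀x³/(6L) = 3·7·12·(48/5)/20 - 7·12²/30 - 7·(48/5)³/(6·12) = 168/125 kN·m
Superposition: M = Σ M_i = -71421/10000 kN·m ≈ -7.142100 kN·m

M(48/5) = -71421/10000 kN·m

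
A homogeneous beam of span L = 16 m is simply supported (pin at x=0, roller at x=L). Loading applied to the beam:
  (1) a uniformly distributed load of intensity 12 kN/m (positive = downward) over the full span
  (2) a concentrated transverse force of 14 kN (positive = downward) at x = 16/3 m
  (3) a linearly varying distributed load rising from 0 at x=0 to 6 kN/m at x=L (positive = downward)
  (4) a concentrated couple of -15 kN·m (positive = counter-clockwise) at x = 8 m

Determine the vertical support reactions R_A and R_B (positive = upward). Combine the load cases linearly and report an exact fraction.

Load 1 — uniform load w=12 kN/m over full span:
  R_A = wL/2 = 12·16/2 = 96 kN
  R_B = wL/2 = 12·16/2 = 96 kN
Load 2 — point force P=14 kN at a=16/3 m (b=L-a=32/3):
  R_A = Pb/L = 14·(32/3)/16 = 28/3 kN
  R_B = Pa/L = 14·(16/3)/16 = 14/3 kN
Load 3 — triangular load w₀=6 kN/m (0→w₀ over full span):
  R_A = w₀L/6 = 6·16/6 = 16 kN
  R_B = w₀L/3 = 6·16/3 = 32 kN
Load 4 — applied couple M₀=-15 kN·m at a=8 m (b=L-a=8):
  R_A = M₀/L = (-15)/16 = -15/16 kN
  R_B = -M₀/L = -(-15)/16 = 15/16 kN
Superposition: R_A = 5779/48 kN, R_B = 6413/48 kN

R_A = 5779/48 kN, R_B = 6413/48 kN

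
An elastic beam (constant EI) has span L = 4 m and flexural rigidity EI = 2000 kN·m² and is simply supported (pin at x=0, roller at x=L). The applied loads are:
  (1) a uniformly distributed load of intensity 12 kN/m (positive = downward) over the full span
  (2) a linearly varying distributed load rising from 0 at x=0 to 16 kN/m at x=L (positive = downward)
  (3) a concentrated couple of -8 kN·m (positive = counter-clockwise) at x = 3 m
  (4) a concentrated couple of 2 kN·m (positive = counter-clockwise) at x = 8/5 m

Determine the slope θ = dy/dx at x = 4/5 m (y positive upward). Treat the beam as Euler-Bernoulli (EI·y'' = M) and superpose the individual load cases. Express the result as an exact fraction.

θ(4/5) = -213469/11250000 rad

Load 1 — uniform load w=12 kN/m over full span:
  θ_1 = -w(L³-6Lx²+4x³)/(24EI) = -12·(4³-6·4·(4/5)²+4·(4/5)³)/(24·2000) = -198/15625 rad
Load 2 — triangular load w₀=16 kN/m (0→w₀ over full span):
  θ_2 = -w₀(7L⁴-30L²x²+15x⁴)/(360LEI) = -16·(7·4⁴-30·4²·(4/5)²+15·(4/5)⁴)/(360·4·2000) = -5824/703125 rad
Load 3 — applied couple M₀=-8 kN·m at a=3 m (b=L-a=1):
  θ_3 = (M₀x²/(2L)+C₁)/EI  [x≤a] with C₁=M₀(3b²-L²)/(6L)=13/3 = ((-8)·(4/5)²/(2·4)+(13/3))/2000 = 277/150000 rad
Load 4 — applied couple M₀=2 kN·m at a=8/5 m (b=L-a=12/5):
  θ_4 = (M₀x²/(2L)+C₁)/EI  [x≤a] with C₁=M₀(3b²-L²)/(6L)=8/75 = (2·(4/5)²/(2·4)+(8/75))/2000 = 1/7500 rad
Superposition: θ = Σ θ_i = -213469/11250000 rad ≈ -0.018975 rad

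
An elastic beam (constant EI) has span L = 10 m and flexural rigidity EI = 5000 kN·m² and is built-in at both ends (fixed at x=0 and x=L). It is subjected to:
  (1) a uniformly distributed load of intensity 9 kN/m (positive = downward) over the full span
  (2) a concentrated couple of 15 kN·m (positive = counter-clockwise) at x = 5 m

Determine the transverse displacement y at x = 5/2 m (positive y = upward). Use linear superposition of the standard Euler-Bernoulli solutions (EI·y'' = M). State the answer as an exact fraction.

Load 1 — uniform load w=9 kN/m over full span:
  y_1 = -wx²(L-x)²/(24EI) = -9·(5/2)²·(10-(5/2))²/(24·5000) = -27/1024 m
Load 2 — applied couple M₀=15 kN·m at a=5 m (b=L-a=5):
  y_2 = (R_Ax³/6 - M_Ax²/2)/EI  [x≤a] with R_A=9/4, M_A=15/4 = ((9/4)·(5/2)³/6 - (15/4)·(5/2)²/2)/5000 = -3/2560 m
Superposition: y = Σ y_i = -141/5120 m ≈ -0.027539 m

y(5/2) = -141/5120 m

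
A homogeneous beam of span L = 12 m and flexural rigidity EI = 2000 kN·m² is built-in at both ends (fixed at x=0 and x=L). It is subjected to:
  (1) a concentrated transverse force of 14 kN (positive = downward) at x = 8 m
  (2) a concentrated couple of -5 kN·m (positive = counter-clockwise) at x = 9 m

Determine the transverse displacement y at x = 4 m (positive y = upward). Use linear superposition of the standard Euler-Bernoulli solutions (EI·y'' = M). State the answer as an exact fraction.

Load 1 — point force P=14 kN at a=8 m (b=L-a=4):
  y_1 = -Pb²x²(3aL-(3a+b)x)/(6L³EI)  [x≤a] = -14·4²·4²·(3·8·12-(3·8+4)·4)/(6·12³·2000) = -308/10125 m
Load 2 — applied couple M₀=-5 kN·m at a=9 m (b=L-a=3):
  y_2 = (R_Ax³/6 - M_Ax²/2)/EI  [x≤a] with R_A=-15/32, M_A=-25/16 = ((-15/32)·4³/6 - (-25/16)·4²/2)/2000 = 3/800 m
Superposition: y = Σ y_i = -8641/324000 m ≈ -0.026670 m

y(4) = -8641/324000 m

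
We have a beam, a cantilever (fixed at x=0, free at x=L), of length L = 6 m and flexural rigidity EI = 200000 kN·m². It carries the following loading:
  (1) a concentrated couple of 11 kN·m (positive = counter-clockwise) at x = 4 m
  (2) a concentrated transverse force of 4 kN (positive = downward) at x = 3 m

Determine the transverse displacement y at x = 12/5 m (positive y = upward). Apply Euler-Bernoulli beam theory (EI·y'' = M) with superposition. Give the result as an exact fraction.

Load 1 — applied couple M₀=11 kN·m at a=4 m (b=L-a=2):
  y_1 = M₀x²/(2EI)  [x≤a] = 11·(12/5)²/(2·200000) = 99/625000 m
Load 2 — point force P=4 kN at a=3 m (b=L-a=3):
  y_2 = -Px²(3a-x)/(6EI)  [x≤a] = -4·(12/5)²·(3·3-(12/5))/(6·200000) = -99/781250 m
Superposition: y = Σ y_i = 99/3125000 m ≈ 0.000032 m

y(12/5) = 99/3125000 m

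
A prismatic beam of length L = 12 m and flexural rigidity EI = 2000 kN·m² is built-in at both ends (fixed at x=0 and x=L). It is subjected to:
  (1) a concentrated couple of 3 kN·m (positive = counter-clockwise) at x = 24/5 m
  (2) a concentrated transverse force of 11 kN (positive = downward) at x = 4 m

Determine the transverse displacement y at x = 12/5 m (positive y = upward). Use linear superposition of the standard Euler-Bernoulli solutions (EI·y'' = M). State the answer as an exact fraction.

y(12/5) = -44243/2343750 m

Load 1 — applied couple M₀=3 kN·m at a=24/5 m (b=L-a=36/5):
  y_1 = (R_Ax³/6 - M_Ax²/2)/EI  [x≤a] with R_A=9/25, M_A=9/25 = ((9/25)·(12/5)³/6 - (9/25)·(12/5)²/2)/2000 = -81/781250 m
Load 2 — point force P=11 kN at a=4 m (b=L-a=8):
  y_2 = -Pb²x²(3aL-(3a+b)x)/(6L³EI)  [x≤a] = -11·8²·(12/5)²·(3·4·12-(3·4+8)·(12/5))/(6·12³·2000) = -176/9375 m
Superposition: y = Σ y_i = -44243/2343750 m ≈ -0.018877 m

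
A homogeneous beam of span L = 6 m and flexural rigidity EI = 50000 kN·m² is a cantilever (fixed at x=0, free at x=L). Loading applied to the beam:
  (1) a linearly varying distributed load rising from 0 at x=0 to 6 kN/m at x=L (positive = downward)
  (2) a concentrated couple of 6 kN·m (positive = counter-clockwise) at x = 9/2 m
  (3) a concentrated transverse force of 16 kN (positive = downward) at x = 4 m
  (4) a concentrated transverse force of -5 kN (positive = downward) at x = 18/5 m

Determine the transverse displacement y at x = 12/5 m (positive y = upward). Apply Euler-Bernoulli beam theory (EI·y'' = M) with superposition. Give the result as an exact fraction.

y(12/5) = -250398/48828125 m

Load 1 — triangular load w₀=6 kN/m (0→w₀ over full span):
  y_1 = (w₀Lx³/12-w₀L²x²/6-w₀x⁵/(120L))/EI = (6·6·(12/5)³/12-6·6²·(12/5)²/6-6·(12/5)⁵/(120·6))/50000 = -162648/48828125 m
Load 2 — applied couple M₀=6 kN·m at a=9/2 m (b=L-a=3/2):
  y_2 = M₀x²/(2EI)  [x≤a] = 6·(12/5)²/(2·50000) = 27/78125 m
Load 3 — point force P=16 kN at a=4 m (b=L-a=2):
  y_3 = -Px²(3a-x)/(6EI)  [x≤a] = -16·(12/5)²·(3·4-(12/5))/(6·50000) = -1152/390625 m
Load 4 — point force P=-5 kN at a=18/5 m (b=L-a=12/5):
  y_4 = -Px²(3a-x)/(6EI)  [x≤a] = -(-5)·(12/5)²·(3·(18/5)-(12/5))/(6·50000) = 63/78125 m
Superposition: y = Σ y_i = -250398/48828125 m ≈ -0.005128 m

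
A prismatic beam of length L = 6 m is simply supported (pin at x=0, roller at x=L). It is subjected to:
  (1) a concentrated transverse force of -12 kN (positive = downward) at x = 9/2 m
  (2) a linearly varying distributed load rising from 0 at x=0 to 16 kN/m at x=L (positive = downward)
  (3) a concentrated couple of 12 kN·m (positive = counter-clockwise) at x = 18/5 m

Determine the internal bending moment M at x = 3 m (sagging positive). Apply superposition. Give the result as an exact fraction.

Load 1 — point force P=-12 kN at a=9/2 m (b=L-a=3/2):
  M_1 = Pbx/L  [x≤a] = (-12)·(3/2)·3/6 = -9 kN·m
Load 2 — triangular load w₀=16 kN/m (0→w₀ over full span):
  M_2 = w₀Lx/6 - w₀x³/(6L) = 16·6·3/6 - 16·3³/(6·6) = 36 kN·m
Load 3 — applied couple M₀=12 kN·m at a=18/5 m (b=L-a=12/5):
  M_3 = M₀x/L  [x≤a] = 12·3/6 = 6 kN·m
Superposition: M = Σ M_i = 33 kN·m ≈ 33.000000 kN·m

M(3) = 33 kN·m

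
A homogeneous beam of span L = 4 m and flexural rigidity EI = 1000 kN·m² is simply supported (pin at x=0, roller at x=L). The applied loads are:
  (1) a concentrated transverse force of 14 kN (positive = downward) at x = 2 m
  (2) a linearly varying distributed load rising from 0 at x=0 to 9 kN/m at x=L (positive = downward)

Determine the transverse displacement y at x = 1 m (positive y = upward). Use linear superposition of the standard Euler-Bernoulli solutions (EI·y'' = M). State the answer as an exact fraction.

y(1) = -2213/96000 m

Load 1 — point force P=14 kN at a=2 m (b=L-a=2):
  y_1 = -Pbx(L²-b²-x²)/(6LEI)  [x≤a] = -14·2·1·(4²-2²-1²)/(6·4·1000) = -77/6000 m
Load 2 — triangular load w₀=9 kN/m (0→w₀ over full span):
  y_2 = -w₀x(7L⁴-10L²x²+3x⁴)/(360LEI) = -9·1·(7·4⁴-10·4²·1²+3·1⁴)/(360·4·1000) = -327/32000 m
Superposition: y = Σ y_i = -2213/96000 m ≈ -0.023052 m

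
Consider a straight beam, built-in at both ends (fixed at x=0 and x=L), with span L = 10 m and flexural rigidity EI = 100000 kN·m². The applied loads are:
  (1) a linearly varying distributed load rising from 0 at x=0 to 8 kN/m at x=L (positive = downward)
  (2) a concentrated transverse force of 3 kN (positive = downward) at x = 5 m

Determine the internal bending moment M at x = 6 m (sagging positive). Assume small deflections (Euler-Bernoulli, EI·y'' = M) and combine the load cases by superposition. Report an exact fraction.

M(6) = 1127/60 kN·m

Load 1 — triangular load w₀=8 kN/m (0→w₀ over full span):
  M_1 = 3w₀Lx/20 - w₀L²/30 - w₀x³/(6L) = 3·8·10·6/20 - 8·10²/30 - 8·6³/(6·10) = 248/15 kN·m
Load 2 — point force P=3 kN at a=5 m (b=L-a=5):
  M_2 = Pa²(a+3b)(L-x)/L³ - Pa²b/L²  [x>a] = 3·5²·(5+3·5)·(10-6)/10³ - 3·5²·5/10² = 9/4 kN·m
Superposition: M = Σ M_i = 1127/60 kN·m ≈ 18.783333 kN·m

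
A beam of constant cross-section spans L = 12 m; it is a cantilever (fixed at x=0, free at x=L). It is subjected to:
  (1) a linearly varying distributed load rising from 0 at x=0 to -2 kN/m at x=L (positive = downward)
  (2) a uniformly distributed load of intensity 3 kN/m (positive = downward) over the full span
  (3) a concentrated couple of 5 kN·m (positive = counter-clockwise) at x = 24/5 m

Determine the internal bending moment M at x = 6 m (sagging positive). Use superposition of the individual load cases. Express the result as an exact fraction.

Load 1 — triangular load w₀=-2 kN/m (0→w₀ over full span):
  M_1 = w₀Lx/2 - w₀L²/3 - w₀x³/(6L) = (-2)·12·6/2 - (-2)·12²/3 - (-2)·6³/(6·12) = 30 kN·m
Load 2 — uniform load w=3 kN/m over full span:
  M_2 = -w(L-x)²/2 = -3·(12-6)²/2 = -54 kN·m
Load 3 — applied couple M₀=5 kN·m at a=24/5 m (b=L-a=36/5):
  M_3 = 0  [x>a] = 0 kN·m
Superposition: M = Σ M_i = -24 kN·m ≈ -24.000000 kN·m

M(6) = -24 kN·m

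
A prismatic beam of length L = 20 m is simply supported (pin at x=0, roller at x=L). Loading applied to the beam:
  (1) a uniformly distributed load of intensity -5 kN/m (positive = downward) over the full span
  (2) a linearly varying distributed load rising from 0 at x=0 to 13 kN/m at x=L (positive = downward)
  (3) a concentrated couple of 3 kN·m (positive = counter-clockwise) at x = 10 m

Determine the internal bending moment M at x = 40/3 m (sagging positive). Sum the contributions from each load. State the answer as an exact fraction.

M(40/3) = 7919/81 kN·m

Load 1 — uniform load w=-5 kN/m over full span:
  M_1 = wx(L-x)/2 = (-5)·(40/3)·(20-(40/3))/2 = -2000/9 kN·m
Load 2 — triangular load w₀=13 kN/m (0→w₀ over full span):
  M_2 = w₀Lx/6 - w₀x³/(6L) = 13·20·(40/3)/6 - 13·(40/3)³/(6·20) = 26000/81 kN·m
Load 3 — applied couple M₀=3 kN·m at a=10 m (b=L-a=10):
  M_3 = M₀x/L - M₀  [x>a] = 3·(40/3)/20 - 3 = -1 kN·m
Superposition: M = Σ M_i = 7919/81 kN·m ≈ 97.765432 kN·m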